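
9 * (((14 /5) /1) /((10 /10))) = 126 /5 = 25.20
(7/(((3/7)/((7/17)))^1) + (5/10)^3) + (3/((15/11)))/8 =1817/255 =7.13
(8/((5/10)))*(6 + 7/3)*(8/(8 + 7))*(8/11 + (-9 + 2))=-14720/33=-446.06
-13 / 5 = -2.60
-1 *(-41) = 41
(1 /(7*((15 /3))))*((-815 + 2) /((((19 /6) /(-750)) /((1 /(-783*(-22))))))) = 13550 /42427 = 0.32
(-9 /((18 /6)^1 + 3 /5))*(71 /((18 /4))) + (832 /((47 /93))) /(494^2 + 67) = -4072162171 /103255569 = -39.44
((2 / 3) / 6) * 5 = 5 / 9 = 0.56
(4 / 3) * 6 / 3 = 8 / 3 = 2.67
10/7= 1.43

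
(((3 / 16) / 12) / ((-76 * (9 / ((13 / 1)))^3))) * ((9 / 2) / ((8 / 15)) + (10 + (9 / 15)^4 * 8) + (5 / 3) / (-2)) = -1228626113 / 106375680000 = -0.01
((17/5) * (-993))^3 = -4810547525841/125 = -38484380206.73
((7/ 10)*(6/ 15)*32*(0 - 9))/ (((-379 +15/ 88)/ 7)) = 1241856/ 833425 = 1.49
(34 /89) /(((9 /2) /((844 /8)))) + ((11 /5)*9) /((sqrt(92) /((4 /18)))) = 11*sqrt(23) /115 + 7174 /801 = 9.42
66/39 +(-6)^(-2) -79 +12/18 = -35855/468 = -76.61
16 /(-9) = -1.78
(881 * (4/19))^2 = 12418576/361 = 34400.49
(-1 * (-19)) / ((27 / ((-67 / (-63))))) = 1273 / 1701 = 0.75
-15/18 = -5/6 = -0.83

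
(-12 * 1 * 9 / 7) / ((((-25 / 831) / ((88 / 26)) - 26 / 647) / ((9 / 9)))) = 2554946064 / 8126573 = 314.39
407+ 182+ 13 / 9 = 590.44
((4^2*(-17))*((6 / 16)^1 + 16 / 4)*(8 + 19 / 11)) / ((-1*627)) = 127330 / 6897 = 18.46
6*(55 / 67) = 330 / 67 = 4.93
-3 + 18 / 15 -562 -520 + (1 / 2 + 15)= -10683 / 10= -1068.30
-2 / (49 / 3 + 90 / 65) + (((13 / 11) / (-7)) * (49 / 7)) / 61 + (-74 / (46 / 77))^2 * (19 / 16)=71504918279815 / 3924426704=18220.47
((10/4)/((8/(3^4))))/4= 405/64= 6.33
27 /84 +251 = 7037 /28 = 251.32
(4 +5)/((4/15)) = 135/4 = 33.75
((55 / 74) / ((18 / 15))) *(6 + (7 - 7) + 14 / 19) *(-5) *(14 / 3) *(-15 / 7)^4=-495000000 / 241129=-2052.84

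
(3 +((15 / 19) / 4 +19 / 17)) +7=14619 / 1292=11.32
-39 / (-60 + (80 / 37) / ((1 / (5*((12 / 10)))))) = 481 / 580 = 0.83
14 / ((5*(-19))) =-14 / 95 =-0.15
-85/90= -0.94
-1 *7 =-7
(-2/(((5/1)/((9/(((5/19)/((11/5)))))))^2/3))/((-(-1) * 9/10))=-4717548/3125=-1509.62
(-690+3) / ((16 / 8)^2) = -687 / 4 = -171.75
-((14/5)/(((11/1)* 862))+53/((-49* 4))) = 1254993/4646180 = 0.27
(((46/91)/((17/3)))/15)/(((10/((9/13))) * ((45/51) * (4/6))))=207/295750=0.00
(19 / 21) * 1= 19 / 21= 0.90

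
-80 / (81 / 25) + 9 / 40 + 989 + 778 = 5645809 / 3240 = 1742.53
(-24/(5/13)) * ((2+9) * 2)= -6864/5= -1372.80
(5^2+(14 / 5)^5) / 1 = 615949 / 3125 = 197.10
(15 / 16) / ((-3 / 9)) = -45 / 16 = -2.81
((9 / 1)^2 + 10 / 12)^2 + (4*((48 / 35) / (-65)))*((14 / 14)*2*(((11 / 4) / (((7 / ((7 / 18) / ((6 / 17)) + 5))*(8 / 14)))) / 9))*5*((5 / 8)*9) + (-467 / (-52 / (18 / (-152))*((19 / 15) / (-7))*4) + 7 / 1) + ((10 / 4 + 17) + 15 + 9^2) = 6818.45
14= 14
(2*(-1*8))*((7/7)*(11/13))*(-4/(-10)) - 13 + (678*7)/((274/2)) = 144501/8905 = 16.23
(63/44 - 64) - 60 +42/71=-121.98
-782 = -782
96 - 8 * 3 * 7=-72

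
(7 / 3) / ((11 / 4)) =28 / 33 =0.85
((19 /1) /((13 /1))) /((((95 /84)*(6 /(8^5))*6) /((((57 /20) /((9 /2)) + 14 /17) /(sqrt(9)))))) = 85213184 /149175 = 571.23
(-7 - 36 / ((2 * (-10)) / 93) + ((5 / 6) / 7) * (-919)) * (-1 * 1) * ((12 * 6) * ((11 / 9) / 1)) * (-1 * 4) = 1884784 / 105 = 17950.32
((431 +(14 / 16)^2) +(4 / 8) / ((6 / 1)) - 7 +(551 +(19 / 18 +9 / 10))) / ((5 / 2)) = 2816077 / 7200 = 391.12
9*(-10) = -90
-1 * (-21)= 21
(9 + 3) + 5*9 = 57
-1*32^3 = -32768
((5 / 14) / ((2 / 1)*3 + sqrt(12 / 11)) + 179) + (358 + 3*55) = 629047 / 896 - 5*sqrt(33) / 2688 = 702.05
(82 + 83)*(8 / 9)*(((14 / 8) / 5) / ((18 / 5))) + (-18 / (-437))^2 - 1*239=-1158791144 / 5156163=-224.74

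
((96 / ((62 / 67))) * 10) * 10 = 321600 / 31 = 10374.19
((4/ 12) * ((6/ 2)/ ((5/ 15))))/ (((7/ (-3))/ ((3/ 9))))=-3/ 7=-0.43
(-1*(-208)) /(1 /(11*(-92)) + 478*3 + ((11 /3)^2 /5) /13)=123140160 /849078547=0.15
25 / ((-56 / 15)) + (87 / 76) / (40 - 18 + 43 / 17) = -983473 / 147896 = -6.65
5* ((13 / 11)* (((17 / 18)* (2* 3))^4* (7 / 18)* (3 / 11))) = 38002055 / 58806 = 646.23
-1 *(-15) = 15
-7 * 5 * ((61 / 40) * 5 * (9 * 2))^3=-5791420215 / 64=-90490940.86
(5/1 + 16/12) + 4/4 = 22/3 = 7.33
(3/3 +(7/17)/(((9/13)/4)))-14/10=1514/765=1.98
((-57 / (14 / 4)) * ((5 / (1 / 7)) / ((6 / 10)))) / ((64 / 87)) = -41325 / 32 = -1291.41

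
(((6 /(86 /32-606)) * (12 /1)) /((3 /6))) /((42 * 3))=-128 /67571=-0.00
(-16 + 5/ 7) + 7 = -58/ 7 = -8.29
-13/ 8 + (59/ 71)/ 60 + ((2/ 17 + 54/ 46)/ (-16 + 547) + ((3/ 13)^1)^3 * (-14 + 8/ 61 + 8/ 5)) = -27807871105133/ 15804454340376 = -1.76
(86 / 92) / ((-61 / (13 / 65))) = -43 / 14030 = -0.00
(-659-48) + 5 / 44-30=-736.89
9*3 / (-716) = -27 / 716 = -0.04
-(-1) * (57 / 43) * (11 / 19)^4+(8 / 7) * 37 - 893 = -1756042374 / 2064559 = -850.57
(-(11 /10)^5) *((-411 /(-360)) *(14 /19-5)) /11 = 54157059 /76000000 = 0.71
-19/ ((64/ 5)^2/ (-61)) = 28975/ 4096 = 7.07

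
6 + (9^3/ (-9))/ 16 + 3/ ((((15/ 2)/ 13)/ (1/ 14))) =733/ 560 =1.31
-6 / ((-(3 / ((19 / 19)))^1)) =2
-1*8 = -8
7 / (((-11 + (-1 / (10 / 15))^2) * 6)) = -2 / 15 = -0.13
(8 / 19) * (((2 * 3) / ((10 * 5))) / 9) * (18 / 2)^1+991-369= 295474 / 475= 622.05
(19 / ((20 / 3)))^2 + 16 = 9649 / 400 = 24.12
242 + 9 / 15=1213 / 5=242.60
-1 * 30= -30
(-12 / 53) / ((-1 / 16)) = 3.62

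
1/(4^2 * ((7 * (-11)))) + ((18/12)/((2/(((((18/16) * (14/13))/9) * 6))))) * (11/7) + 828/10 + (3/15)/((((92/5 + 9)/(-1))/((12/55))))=83.75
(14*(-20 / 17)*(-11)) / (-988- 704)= -770 / 7191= -0.11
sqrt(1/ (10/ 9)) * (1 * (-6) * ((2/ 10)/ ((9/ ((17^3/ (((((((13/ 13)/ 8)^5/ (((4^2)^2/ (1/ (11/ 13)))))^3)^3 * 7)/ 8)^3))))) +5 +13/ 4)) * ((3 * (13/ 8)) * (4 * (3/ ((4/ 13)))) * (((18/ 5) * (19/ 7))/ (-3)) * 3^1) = 1766628135907924211962902126923400486839312486197444326777224171891912291893079550694921198068096005485200461765579300684547790436310723791074512317710419064074890216906225952833921838624363485359830724906481904007393875106677 * sqrt(10)/ 33884880891390453630279612005786000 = 164869066705971042460284900000000000000000000000000000000000000000000000000000000000000000000000000000000000000000000000000000000000000000000000000000000000000000000000000000000000000000000000.00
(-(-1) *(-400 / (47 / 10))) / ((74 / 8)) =-9.20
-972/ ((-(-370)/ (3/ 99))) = -162/ 2035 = -0.08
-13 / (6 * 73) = -13 / 438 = -0.03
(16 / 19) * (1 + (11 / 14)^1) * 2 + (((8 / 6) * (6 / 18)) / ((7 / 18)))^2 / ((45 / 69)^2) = 6.08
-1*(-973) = 973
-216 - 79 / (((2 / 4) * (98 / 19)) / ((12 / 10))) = -61926 / 245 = -252.76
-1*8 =-8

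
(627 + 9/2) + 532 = 2327/2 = 1163.50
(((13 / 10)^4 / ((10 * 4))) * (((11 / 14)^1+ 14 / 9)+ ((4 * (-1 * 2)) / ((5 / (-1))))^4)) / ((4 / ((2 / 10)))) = 20006152231 / 630000000000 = 0.03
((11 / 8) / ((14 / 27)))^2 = 88209 / 12544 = 7.03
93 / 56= 1.66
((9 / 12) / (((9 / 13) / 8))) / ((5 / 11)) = 286 / 15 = 19.07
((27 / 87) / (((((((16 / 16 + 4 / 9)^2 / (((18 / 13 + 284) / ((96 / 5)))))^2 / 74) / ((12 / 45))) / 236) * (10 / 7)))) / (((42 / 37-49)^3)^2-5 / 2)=98350704764099370587025 / 23033938700400492391314975512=0.00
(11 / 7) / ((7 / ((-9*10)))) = -990 / 49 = -20.20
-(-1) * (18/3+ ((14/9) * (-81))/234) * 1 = 71/13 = 5.46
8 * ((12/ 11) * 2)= 17.45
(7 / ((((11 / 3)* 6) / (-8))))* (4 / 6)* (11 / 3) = -56 / 9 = -6.22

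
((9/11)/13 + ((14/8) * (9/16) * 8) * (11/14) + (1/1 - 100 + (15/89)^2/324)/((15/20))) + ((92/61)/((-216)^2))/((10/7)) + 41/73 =-73650922926352271/588323582177760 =-125.19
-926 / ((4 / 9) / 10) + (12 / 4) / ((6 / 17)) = -41653 / 2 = -20826.50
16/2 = 8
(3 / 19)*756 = 2268 / 19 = 119.37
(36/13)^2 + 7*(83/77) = 28283/1859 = 15.21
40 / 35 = 8 / 7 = 1.14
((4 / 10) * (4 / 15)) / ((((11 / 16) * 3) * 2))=64 / 2475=0.03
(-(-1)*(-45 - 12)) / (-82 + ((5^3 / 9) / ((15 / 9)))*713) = -171 / 17579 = -0.01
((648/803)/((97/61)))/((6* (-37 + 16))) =-2196/545237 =-0.00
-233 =-233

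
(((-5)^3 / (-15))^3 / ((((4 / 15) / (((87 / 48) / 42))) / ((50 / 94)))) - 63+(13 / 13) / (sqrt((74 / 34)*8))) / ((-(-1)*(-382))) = 14991887 / 434343168 - sqrt(1258) / 56536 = 0.03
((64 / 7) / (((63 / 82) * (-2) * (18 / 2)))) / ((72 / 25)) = -8200 / 35721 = -0.23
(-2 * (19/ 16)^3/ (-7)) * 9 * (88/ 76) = 35739/ 7168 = 4.99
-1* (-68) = 68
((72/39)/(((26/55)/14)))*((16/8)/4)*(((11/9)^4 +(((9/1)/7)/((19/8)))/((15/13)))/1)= 518465068/7022457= 73.83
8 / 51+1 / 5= 0.36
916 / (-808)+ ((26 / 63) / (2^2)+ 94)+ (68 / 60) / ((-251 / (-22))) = 743207329 / 7985565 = 93.07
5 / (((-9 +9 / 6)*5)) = -2 / 15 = -0.13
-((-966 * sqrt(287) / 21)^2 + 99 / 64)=-38866787 / 64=-607293.55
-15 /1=-15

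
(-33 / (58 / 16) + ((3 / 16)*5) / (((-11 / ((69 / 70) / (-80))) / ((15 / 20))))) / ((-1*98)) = 208140711 / 2240860160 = 0.09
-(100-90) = -10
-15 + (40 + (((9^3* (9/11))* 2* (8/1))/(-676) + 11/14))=303683/26026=11.67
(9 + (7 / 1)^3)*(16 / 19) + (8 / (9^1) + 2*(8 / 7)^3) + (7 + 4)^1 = 18258407 / 58653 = 311.30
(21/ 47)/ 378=1/ 846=0.00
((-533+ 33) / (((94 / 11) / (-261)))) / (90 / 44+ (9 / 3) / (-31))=163168500 / 20821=7836.73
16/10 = 8/5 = 1.60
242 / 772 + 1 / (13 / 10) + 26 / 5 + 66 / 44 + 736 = 9330754 / 12545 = 743.78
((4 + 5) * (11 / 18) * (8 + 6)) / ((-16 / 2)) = -77 / 8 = -9.62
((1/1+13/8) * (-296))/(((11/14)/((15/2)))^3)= -899474625/1331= -675788.60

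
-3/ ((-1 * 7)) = 3/ 7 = 0.43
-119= -119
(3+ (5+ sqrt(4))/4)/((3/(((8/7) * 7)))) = 38/3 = 12.67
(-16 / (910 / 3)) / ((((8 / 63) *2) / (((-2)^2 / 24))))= -9 / 260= -0.03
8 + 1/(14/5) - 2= 89/14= 6.36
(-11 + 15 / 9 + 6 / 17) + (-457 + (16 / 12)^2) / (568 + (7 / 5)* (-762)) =-3078511 / 381582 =-8.07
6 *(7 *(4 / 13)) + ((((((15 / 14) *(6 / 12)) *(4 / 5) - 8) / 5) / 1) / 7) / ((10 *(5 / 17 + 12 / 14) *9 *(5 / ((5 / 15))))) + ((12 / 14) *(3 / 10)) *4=1174050887 / 84152250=13.95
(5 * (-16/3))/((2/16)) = -640/3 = -213.33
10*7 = 70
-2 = -2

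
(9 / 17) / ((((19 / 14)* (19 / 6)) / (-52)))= -39312 / 6137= -6.41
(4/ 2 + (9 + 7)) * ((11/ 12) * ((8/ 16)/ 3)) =2.75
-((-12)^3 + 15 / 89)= 153777 / 89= 1727.83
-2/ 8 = -1/ 4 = -0.25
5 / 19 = 0.26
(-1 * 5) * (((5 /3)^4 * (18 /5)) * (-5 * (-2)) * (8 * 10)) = -1000000 /9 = -111111.11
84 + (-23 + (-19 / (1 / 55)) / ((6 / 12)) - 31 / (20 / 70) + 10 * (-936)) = -22995 / 2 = -11497.50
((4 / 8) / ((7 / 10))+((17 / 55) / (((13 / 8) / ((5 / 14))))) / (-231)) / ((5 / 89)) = 14693633 / 1156155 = 12.71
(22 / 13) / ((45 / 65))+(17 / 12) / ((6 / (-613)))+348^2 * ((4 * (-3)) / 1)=-34881367 / 24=-1453390.29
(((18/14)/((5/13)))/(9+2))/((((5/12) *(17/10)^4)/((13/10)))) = 730080/6431117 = 0.11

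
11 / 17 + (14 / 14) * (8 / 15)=301 / 255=1.18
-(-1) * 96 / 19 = 96 / 19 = 5.05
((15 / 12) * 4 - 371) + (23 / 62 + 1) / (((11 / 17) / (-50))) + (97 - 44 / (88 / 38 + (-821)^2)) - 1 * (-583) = 908630999951 / 4367126643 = 208.06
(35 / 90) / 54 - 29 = -28181 / 972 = -28.99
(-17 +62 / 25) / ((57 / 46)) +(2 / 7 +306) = 979438 / 3325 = 294.57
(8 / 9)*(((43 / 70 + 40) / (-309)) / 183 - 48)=-42.67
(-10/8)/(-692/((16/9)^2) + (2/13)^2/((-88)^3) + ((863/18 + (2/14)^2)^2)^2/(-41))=11162281044286820448/1154748769424727248732483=0.00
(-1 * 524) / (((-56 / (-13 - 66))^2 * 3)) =-817571 / 2352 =-347.61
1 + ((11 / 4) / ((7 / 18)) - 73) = -909 / 14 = -64.93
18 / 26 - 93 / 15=-358 / 65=-5.51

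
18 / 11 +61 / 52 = 2.81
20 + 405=425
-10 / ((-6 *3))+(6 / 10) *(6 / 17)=587 / 765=0.77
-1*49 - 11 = -60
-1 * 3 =-3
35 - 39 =-4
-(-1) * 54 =54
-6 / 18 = -1 / 3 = -0.33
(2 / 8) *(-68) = -17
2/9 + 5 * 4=182/9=20.22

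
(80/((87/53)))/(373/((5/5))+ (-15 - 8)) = 424/3045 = 0.14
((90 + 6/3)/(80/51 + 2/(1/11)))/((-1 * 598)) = -51/7813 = -0.01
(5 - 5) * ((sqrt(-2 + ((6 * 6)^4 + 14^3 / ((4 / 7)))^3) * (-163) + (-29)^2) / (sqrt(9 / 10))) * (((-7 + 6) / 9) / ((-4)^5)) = 0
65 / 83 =0.78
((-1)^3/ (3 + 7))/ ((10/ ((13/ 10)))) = -13/ 1000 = -0.01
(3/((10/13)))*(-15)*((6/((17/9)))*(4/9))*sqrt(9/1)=-4212/17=-247.76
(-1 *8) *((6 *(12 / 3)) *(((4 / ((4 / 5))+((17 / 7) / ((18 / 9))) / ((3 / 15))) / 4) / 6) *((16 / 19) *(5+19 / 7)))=-535680 / 931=-575.38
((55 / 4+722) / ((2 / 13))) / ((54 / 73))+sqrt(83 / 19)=sqrt(1577) / 19+103441 / 16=6467.15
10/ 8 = 5/ 4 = 1.25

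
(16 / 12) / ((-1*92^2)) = -1 / 6348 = -0.00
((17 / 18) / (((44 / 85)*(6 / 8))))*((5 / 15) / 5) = 289 / 1782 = 0.16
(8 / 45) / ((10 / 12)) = 16 / 75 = 0.21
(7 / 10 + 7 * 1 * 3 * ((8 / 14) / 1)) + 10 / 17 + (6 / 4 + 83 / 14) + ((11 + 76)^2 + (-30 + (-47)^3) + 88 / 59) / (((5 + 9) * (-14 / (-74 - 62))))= -4689154193 / 70210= -66787.55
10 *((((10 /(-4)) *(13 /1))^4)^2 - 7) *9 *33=473187547139917005 /128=3696777712030601.60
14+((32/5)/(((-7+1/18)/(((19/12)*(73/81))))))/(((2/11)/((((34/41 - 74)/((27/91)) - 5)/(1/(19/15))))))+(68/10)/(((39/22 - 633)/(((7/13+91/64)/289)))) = 236379060988890343/101922386670000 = 2319.21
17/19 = 0.89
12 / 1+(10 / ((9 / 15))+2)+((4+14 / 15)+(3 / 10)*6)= 187 / 5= 37.40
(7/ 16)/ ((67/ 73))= 511/ 1072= 0.48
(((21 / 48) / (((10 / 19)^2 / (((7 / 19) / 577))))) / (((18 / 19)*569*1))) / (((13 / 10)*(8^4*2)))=17689 / 100696381194240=0.00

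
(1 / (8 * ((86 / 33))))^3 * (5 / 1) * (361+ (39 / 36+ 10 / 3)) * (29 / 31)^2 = 220879882575 / 1251839623168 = 0.18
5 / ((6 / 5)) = 25 / 6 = 4.17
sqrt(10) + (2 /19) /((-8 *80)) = -1 /6080 + sqrt(10) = 3.16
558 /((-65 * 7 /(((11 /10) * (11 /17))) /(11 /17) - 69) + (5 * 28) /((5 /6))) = -742698 /1183181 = -0.63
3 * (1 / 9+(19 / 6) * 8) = 76.33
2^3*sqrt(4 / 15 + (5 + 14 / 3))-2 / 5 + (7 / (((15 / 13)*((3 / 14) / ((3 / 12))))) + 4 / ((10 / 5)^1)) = 781 / 90 + 8*sqrt(2235) / 15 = 33.89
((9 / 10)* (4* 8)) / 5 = 144 / 25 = 5.76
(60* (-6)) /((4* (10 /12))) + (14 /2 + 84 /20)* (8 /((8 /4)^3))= -484 /5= -96.80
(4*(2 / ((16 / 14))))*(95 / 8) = 665 / 8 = 83.12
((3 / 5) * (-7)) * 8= -168 / 5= -33.60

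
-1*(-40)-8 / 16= 79 / 2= 39.50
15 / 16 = 0.94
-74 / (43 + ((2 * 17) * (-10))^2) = -0.00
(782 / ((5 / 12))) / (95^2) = 9384 / 45125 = 0.21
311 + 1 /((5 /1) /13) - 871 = -2787 /5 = -557.40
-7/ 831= -0.01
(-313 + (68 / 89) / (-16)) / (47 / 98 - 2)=5460805 / 26522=205.90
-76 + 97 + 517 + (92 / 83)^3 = 308400094 / 571787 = 539.36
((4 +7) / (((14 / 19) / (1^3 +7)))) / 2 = 418 / 7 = 59.71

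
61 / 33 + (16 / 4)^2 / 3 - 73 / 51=3226 / 561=5.75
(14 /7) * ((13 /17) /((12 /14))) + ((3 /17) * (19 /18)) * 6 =148 /51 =2.90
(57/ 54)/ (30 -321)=-19/ 5238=-0.00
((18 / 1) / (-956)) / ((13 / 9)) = -81 / 6214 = -0.01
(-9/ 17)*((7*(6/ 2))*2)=-22.24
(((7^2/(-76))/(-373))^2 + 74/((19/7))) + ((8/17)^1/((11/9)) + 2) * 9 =7322655785499/150274902448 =48.73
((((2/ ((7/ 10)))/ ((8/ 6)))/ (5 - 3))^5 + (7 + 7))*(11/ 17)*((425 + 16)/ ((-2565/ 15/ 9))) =-231.47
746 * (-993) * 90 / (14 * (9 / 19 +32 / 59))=-37368546210 / 7973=-4686886.52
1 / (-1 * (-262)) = 1 / 262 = 0.00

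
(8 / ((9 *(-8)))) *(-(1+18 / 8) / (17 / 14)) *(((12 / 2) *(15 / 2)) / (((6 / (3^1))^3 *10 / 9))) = 819 / 544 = 1.51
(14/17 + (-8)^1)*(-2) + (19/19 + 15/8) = 2343/136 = 17.23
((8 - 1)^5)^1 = 16807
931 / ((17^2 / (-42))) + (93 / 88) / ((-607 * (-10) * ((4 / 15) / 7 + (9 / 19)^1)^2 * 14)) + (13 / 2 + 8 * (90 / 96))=-7808093925896089 / 64369580895136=-121.30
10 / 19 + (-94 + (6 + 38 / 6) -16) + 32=-3713 / 57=-65.14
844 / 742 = 422 / 371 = 1.14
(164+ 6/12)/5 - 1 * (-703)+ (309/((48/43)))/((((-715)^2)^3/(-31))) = 1573167755843744637701/2137746644712250000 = 735.90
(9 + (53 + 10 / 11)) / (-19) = -692 / 209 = -3.31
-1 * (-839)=839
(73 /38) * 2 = 3.84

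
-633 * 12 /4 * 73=-138627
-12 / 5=-2.40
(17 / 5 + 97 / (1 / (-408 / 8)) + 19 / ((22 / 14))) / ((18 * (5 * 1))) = -30137 / 550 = -54.79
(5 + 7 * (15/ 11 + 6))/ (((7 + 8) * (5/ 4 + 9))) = 2488/ 6765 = 0.37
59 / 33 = 1.79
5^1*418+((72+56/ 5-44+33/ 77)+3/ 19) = 1416308/ 665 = 2129.79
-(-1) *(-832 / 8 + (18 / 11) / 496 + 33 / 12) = -276201 / 2728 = -101.25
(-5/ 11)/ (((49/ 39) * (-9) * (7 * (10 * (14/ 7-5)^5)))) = -13/ 5501034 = -0.00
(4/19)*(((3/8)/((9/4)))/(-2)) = -1/57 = -0.02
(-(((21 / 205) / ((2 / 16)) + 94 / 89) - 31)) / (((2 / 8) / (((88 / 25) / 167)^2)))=0.05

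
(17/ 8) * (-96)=-204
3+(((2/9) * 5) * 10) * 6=209/3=69.67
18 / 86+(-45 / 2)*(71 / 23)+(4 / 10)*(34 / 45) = -30683971 / 445050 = -68.94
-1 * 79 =-79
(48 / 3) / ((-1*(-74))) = 8 / 37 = 0.22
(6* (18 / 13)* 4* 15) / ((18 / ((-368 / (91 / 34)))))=-3807.54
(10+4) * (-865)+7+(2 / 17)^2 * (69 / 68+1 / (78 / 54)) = -773004998 / 63869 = -12102.98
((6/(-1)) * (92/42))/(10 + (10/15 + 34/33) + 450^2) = -1518/23390101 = -0.00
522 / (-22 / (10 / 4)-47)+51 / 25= -5669 / 775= -7.31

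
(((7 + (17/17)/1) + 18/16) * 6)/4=219/16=13.69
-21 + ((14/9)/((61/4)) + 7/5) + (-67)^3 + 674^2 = 421339663/2745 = 153493.50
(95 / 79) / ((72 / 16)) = 190 / 711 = 0.27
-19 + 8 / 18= -167 / 9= -18.56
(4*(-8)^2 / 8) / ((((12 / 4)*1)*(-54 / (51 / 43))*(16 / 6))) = -34 / 387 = -0.09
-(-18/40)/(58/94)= 423/580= 0.73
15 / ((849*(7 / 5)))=25 / 1981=0.01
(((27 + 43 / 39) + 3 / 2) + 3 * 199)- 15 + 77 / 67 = 3202241 / 5226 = 612.75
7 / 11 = 0.64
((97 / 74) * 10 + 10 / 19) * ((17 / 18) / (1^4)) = 18105 / 1406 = 12.88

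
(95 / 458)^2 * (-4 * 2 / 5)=-0.07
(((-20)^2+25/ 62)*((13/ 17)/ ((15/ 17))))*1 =21515/ 62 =347.02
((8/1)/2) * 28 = 112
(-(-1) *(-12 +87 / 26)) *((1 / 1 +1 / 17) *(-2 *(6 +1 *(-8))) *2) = -16200 / 221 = -73.30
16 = 16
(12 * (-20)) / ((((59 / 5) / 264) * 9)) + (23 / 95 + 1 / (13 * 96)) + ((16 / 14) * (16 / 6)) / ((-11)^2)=-1177735621351 / 1974932960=-596.34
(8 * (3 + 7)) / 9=80 / 9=8.89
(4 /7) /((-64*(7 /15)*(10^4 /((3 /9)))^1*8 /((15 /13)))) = -3 /32614400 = -0.00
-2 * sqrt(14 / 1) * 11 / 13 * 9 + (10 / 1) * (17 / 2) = 85 - 198 * sqrt(14) / 13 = 28.01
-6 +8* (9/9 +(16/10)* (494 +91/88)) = 348614/55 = 6338.44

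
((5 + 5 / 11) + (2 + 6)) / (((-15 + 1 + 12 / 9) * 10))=-111 / 1045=-0.11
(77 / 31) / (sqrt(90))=77*sqrt(10) / 930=0.26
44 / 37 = 1.19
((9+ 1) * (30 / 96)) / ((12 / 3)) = 25 / 32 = 0.78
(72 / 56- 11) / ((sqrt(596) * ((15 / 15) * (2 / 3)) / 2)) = -102 * sqrt(149) / 1043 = -1.19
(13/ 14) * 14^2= 182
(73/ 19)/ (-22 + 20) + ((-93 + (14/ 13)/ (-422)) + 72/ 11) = -101332089/ 1146574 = -88.38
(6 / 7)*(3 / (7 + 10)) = 18 / 119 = 0.15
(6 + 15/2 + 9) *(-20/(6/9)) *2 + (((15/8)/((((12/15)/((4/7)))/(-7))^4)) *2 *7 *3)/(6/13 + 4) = 9681.79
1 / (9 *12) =1 / 108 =0.01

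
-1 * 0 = 0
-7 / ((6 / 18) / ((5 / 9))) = -35 / 3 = -11.67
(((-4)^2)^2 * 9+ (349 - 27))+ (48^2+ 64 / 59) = 290934 / 59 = 4931.08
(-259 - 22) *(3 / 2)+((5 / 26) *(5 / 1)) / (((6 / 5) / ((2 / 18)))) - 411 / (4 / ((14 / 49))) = -4430149 / 9828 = -450.77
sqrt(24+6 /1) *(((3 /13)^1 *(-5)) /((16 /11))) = -165 *sqrt(30) /208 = -4.34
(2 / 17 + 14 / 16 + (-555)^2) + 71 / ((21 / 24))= 293317993 / 952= 308107.14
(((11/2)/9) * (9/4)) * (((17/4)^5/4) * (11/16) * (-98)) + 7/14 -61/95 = -32113.53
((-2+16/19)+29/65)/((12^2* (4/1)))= -293/237120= -0.00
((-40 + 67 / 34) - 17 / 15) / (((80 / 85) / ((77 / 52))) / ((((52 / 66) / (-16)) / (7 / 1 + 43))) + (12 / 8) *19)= 139811 / 2202255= 0.06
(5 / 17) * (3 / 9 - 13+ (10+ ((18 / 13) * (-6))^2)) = 168200 / 8619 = 19.52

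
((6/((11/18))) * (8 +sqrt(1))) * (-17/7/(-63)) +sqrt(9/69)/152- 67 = -34277/539 +sqrt(69)/3496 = -63.59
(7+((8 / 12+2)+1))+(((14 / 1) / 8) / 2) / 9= 775 / 72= 10.76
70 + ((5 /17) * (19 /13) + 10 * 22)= 64185 /221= 290.43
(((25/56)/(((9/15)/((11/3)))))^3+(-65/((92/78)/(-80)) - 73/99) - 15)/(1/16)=142946007234211/2024380512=70612.22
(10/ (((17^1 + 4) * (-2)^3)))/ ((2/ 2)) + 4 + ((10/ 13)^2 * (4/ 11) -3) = 180461/ 156156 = 1.16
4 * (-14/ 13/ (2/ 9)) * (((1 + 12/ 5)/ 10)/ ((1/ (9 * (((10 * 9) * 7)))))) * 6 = -14574168/ 65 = -224217.97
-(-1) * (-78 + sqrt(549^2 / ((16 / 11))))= -78 + 549 * sqrt(11) / 4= 377.21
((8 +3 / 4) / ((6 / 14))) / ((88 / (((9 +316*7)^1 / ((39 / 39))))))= 544145 / 1056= 515.29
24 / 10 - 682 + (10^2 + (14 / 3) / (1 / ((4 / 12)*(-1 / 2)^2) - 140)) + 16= -563.64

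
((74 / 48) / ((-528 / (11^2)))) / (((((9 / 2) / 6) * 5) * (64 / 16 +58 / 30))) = -407 / 25632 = -0.02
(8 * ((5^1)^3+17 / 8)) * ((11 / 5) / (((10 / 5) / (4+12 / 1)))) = 89496 / 5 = 17899.20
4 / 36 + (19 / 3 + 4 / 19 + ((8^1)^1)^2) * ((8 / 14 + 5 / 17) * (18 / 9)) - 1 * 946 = -16762915 / 20349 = -823.77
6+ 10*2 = 26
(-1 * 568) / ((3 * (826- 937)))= 568 / 333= 1.71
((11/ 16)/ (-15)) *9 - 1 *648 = -51873/ 80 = -648.41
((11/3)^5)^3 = 4177248169415651/14348907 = 291119607.19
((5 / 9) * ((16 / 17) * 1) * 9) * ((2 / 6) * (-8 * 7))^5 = -44058542080 / 4131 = -10665345.46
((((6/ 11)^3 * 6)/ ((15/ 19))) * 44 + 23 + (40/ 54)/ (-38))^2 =574808344975921/ 96326433225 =5967.30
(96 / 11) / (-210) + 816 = 314144 / 385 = 815.96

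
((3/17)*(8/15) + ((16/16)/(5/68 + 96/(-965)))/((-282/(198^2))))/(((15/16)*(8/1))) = 72890664256/102052275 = 714.25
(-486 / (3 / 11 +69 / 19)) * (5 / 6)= -103.73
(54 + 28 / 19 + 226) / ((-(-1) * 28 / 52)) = 9932 / 19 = 522.74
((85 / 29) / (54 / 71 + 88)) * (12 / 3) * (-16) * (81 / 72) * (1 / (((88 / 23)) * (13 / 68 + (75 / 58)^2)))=-26777295 / 80291453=-0.33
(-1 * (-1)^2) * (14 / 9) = -14 / 9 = -1.56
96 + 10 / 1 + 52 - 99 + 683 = 742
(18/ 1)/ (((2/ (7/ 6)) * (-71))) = -21/ 142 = -0.15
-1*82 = -82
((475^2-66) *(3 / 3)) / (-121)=-225559 / 121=-1864.12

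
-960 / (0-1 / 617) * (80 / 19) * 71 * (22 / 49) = 74016307200 / 931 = 79501941.14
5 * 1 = 5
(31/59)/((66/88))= 124/177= 0.70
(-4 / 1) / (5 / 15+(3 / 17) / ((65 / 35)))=-663 / 71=-9.34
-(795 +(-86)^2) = -8191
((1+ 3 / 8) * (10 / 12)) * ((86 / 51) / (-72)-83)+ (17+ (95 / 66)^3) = -8814830099 / 117298368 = -75.15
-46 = -46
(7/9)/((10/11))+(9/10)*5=241/45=5.36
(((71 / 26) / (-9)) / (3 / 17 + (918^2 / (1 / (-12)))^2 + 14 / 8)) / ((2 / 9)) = -1207 / 90403549389445799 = -0.00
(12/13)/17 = 0.05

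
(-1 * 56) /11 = -5.09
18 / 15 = 6 / 5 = 1.20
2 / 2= 1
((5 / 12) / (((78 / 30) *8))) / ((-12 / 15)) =-125 / 4992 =-0.03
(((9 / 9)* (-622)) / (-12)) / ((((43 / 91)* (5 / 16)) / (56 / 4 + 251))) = 11999624 / 129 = 93020.34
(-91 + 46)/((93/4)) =-60/31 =-1.94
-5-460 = -465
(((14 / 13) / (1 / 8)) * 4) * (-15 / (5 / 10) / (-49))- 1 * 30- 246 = -23196 / 91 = -254.90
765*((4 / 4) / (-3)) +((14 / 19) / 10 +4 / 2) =-24028 / 95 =-252.93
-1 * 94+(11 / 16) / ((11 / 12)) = -93.25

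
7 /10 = 0.70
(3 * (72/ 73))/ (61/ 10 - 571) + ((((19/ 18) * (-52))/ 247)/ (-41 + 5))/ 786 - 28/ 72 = -0.39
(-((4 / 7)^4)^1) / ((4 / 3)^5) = -243 / 9604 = -0.03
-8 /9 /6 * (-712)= 2848 /27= 105.48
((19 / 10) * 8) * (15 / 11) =228 / 11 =20.73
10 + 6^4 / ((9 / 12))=1738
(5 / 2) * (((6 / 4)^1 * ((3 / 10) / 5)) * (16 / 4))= 9 / 10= 0.90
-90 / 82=-45 / 41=-1.10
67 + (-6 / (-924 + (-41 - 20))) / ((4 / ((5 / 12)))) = 105593 / 1576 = 67.00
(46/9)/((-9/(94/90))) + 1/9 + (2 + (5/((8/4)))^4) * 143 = 342423283/58320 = 5871.46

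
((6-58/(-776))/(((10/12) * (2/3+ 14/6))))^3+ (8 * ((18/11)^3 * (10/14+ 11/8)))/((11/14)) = 1437225975026813/13362445393000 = 107.56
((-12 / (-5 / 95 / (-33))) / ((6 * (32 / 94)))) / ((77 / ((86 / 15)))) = -38399 / 140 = -274.28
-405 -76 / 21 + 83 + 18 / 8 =-323.37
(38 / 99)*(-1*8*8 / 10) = -1216 / 495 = -2.46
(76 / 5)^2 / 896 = 361 / 1400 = 0.26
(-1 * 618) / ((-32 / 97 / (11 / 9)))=109901 / 48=2289.60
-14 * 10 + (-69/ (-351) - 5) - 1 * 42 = -21856/ 117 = -186.80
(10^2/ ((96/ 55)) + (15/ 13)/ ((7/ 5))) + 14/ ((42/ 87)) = 190261/ 2184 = 87.12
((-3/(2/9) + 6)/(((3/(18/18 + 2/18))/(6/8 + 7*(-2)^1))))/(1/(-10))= -6625/18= -368.06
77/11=7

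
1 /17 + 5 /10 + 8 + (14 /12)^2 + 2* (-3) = 2399 /612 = 3.92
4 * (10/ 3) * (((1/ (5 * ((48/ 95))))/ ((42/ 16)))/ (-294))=-190/ 27783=-0.01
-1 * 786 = -786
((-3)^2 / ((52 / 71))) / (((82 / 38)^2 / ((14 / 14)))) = 230679 / 87412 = 2.64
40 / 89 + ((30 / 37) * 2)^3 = 4.71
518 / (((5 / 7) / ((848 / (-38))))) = -1537424 / 95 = -16183.41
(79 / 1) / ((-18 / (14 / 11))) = -553 / 99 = -5.59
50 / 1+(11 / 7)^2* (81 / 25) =71051 / 1225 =58.00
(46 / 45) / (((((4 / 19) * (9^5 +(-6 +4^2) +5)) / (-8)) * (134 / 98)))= -931 / 1935630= -0.00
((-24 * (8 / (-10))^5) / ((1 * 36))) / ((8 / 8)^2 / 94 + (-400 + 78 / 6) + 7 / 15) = -192512 / 340623125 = -0.00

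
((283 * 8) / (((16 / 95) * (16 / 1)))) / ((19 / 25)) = 35375 / 32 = 1105.47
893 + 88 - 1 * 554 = 427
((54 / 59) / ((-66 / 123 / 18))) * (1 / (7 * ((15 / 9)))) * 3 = -179334 / 22715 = -7.89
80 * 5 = 400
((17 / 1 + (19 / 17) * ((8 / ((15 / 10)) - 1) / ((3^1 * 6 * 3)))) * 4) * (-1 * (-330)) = 22558.39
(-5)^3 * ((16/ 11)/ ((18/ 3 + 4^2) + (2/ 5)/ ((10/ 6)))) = -8.18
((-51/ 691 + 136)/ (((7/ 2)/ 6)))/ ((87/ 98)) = 5259800/ 20039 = 262.48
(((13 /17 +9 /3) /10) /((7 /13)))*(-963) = -400608 /595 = -673.29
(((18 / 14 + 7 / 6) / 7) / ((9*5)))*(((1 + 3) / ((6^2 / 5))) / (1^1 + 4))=103 / 119070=0.00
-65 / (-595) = 13 / 119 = 0.11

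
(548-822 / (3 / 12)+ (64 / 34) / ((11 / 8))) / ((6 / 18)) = -1536372 / 187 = -8215.89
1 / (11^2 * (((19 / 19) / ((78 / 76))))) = 39 / 4598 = 0.01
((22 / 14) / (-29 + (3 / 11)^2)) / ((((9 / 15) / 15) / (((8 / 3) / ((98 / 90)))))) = -7986 / 2401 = -3.33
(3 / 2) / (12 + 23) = 3 / 70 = 0.04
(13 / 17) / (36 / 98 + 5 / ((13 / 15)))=8281 / 66453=0.12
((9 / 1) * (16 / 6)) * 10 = 240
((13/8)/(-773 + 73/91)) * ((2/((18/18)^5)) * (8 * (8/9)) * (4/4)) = -9464/316215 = -0.03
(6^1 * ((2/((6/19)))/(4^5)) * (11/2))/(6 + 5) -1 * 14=-14317/1024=-13.98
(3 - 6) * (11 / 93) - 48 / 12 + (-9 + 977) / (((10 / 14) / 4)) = 839549 / 155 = 5416.45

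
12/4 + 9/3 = 6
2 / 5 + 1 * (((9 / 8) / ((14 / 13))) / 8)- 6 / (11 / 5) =-108253 / 49280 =-2.20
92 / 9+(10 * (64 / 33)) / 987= 111196 / 10857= 10.24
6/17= 0.35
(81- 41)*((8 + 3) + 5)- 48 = 592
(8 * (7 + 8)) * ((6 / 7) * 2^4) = 11520 / 7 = 1645.71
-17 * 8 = -136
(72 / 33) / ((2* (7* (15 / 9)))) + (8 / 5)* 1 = 652 / 385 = 1.69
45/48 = 15/16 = 0.94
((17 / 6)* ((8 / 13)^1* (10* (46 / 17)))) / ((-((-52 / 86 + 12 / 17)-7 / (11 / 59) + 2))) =14795440 / 11115273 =1.33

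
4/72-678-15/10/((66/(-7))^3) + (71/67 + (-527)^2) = 3557761436429/12841488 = 277052.12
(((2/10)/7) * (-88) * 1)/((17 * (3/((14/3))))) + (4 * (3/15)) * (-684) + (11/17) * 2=-417794/765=-546.14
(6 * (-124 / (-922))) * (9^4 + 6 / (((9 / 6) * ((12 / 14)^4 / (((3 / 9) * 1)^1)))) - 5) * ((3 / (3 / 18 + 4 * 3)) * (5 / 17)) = 1976198230 / 5148909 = 383.81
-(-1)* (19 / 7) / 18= 19 / 126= 0.15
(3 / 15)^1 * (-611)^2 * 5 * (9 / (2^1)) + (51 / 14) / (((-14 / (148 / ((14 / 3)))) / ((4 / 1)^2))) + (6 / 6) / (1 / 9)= 1152357525 / 686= 1679821.47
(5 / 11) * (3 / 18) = 0.08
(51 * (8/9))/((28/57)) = 646/7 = 92.29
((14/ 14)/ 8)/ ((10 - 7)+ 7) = 1/ 80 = 0.01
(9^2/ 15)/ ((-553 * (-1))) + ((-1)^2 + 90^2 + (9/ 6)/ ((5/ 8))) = 22405928/ 2765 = 8103.41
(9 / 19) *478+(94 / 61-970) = -860022 / 1159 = -742.04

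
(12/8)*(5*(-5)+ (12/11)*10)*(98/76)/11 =-22785/9196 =-2.48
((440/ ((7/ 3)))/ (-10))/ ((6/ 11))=-242/ 7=-34.57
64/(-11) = -64/11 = -5.82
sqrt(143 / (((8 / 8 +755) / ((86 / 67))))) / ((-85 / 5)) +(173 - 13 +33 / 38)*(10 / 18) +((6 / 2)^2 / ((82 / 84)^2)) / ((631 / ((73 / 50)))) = 89.36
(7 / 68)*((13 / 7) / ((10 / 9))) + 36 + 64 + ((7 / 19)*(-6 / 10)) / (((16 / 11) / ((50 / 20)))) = 5157257 / 51680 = 99.79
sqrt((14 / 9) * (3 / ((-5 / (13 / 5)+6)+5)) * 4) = 2 * sqrt(16107) / 177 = 1.43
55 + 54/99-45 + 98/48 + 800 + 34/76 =4078181/5016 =813.03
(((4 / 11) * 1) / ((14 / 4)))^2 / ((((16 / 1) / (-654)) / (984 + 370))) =-3542064 / 5929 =-597.41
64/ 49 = 1.31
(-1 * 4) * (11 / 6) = -22 / 3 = -7.33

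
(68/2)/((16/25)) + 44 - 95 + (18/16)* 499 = 1127/2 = 563.50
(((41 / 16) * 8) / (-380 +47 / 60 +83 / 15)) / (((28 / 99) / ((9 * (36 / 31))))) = -9863370 / 4865357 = -2.03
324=324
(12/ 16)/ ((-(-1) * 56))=3/ 224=0.01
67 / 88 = 0.76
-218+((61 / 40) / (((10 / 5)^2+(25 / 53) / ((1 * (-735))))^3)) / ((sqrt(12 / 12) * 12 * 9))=-1055180046656402967 / 4840280344428640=-218.00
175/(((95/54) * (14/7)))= 945/19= 49.74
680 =680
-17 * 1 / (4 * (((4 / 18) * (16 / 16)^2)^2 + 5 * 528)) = -1377 / 855376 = -0.00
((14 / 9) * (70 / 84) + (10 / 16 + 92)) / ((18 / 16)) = 20287 / 243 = 83.49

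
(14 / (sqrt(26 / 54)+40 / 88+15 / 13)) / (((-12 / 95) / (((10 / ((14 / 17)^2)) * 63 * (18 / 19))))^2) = 16896660311334375 / 32548964 - 2334514419826875 * sqrt(39) / 65097928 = 295159666.89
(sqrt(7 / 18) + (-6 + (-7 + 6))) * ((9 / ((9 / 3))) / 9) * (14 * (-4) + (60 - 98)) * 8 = 5264 / 3 - 376 * sqrt(14) / 9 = 1598.35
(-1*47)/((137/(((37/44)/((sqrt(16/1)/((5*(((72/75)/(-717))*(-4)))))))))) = -3478/1800865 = -0.00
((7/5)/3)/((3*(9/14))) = 98/405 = 0.24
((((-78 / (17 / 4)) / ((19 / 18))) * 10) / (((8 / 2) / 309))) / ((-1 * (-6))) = -723060 / 323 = -2238.58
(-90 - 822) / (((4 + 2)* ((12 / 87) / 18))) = -19836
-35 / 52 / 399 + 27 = 80023 / 2964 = 27.00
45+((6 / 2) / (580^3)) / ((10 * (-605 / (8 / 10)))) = 66399052499997 / 1475534500000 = 45.00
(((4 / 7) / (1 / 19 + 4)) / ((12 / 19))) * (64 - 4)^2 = 433200 / 539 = 803.71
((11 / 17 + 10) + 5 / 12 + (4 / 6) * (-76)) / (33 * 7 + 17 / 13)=-35009 / 205360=-0.17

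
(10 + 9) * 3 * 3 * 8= 1368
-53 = -53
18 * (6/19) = 108/19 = 5.68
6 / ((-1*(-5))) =6 / 5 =1.20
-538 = -538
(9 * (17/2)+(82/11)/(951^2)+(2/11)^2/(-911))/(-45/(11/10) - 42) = -15253027482779/16530916415904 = -0.92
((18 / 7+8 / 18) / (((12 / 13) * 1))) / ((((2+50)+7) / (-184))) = -113620 / 11151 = -10.19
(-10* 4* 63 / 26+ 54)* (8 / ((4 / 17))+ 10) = -24552 / 13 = -1888.62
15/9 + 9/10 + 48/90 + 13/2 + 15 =123/5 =24.60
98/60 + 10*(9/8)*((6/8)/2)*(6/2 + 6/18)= 3767/240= 15.70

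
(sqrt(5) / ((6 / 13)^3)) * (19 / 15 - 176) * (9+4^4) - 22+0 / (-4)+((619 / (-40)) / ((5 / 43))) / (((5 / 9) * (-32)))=-305191861 * sqrt(5) / 648 - 464447 / 32000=-1053146.84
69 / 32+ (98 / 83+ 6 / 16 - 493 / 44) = -218903 / 29216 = -7.49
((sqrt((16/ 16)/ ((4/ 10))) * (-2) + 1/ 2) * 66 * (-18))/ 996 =-99/ 166 + 99 * sqrt(10)/ 83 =3.18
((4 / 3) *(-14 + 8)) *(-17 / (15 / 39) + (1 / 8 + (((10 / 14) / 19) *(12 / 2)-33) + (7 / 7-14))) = 477999 / 665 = 718.80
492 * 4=1968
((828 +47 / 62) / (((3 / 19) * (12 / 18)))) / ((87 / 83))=81030991 / 10788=7511.22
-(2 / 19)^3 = -8 / 6859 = -0.00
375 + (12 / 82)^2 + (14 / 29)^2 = 530505127 / 1413721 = 375.25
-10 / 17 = -0.59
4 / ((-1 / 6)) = -24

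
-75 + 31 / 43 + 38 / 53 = -167648 / 2279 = -73.56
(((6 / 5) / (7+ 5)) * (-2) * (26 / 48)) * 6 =-13 / 20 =-0.65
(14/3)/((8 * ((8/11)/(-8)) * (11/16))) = -28/3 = -9.33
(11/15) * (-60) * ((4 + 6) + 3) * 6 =-3432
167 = 167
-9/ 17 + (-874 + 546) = -5585/ 17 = -328.53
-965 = -965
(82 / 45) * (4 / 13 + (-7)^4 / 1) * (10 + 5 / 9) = 48636086 / 1053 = 46188.12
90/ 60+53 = 109/ 2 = 54.50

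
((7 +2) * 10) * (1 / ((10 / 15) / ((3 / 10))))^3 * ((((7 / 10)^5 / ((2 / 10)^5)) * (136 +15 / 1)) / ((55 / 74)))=616082551749 / 704000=875117.26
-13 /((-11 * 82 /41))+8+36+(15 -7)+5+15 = 1597 /22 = 72.59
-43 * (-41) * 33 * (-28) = -1629012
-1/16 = -0.06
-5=-5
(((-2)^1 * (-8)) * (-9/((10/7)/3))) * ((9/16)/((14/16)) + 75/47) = -159084/235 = -676.95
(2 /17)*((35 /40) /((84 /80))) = 5 /51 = 0.10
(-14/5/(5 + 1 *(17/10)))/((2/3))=-0.63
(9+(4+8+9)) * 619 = 18570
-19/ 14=-1.36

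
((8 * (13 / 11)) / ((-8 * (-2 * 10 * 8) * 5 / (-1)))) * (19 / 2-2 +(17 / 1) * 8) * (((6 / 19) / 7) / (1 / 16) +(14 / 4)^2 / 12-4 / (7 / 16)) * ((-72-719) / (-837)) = 19917790529 / 13434854400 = 1.48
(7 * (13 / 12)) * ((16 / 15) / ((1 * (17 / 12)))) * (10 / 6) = 1456 / 153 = 9.52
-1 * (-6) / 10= 3 / 5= 0.60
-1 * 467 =-467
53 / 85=0.62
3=3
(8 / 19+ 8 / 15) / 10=136 / 1425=0.10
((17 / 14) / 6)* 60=85 / 7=12.14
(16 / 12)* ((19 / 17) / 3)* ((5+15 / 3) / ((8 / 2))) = 190 / 153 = 1.24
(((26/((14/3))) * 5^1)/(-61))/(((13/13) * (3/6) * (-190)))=39/8113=0.00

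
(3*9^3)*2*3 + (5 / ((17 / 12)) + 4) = 223202 / 17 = 13129.53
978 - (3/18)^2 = 977.97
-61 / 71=-0.86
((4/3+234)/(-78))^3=-43986977/1601613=-27.46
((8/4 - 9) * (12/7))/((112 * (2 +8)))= -3/280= -0.01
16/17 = 0.94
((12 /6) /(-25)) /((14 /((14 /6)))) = -0.01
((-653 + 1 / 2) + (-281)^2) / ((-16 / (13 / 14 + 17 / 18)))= -9240403 / 1008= -9167.07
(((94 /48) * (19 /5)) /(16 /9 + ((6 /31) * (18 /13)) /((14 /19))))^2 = 57115186536681 /4729755040000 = 12.08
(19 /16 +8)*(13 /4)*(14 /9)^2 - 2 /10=155633 /2160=72.05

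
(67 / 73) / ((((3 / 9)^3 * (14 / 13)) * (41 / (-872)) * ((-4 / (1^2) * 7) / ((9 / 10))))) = 23070177 / 1466570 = 15.73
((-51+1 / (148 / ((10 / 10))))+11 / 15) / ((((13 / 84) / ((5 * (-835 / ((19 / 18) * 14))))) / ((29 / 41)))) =64896.18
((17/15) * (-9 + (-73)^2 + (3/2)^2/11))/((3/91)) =182896.81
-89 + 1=-88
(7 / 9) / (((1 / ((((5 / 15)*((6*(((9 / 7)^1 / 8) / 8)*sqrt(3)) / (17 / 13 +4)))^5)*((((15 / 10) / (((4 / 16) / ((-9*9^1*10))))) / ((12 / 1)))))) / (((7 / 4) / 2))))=-36540800595*sqrt(3) / 592615735184850944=-0.00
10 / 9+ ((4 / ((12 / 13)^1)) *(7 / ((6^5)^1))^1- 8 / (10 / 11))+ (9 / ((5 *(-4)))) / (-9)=-178109 / 23328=-7.63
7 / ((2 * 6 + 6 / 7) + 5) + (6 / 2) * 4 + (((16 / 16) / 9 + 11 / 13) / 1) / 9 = 1645097 / 131625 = 12.50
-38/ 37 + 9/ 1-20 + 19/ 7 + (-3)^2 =-81/ 259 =-0.31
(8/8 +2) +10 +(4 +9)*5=78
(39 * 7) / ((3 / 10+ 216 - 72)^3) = 7000 / 77043213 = 0.00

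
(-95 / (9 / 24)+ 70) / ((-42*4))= 275 / 252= 1.09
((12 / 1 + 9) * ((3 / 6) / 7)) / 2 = 3 / 4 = 0.75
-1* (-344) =344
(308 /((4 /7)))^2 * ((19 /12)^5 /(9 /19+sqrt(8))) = -1952545199143 /11086848+37098358783717 * sqrt(2) /49890816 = 875482.75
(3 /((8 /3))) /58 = 9 /464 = 0.02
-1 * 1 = -1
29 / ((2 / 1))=29 / 2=14.50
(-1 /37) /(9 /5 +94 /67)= -335 /39701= -0.01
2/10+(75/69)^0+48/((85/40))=23.79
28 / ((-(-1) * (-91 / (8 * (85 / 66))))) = -1360 / 429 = -3.17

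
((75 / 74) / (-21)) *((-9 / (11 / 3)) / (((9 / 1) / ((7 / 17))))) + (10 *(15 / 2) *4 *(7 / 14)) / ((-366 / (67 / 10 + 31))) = -6518870 / 422059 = -15.45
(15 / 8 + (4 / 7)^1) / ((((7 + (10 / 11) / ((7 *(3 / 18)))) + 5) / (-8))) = -1507 / 984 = -1.53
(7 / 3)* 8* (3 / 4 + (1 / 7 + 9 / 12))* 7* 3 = 644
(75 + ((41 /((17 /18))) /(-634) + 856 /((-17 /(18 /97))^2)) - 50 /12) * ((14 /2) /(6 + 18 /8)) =5131248178994 /85336684983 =60.13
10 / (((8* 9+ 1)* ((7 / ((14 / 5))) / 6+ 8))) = 120 / 7373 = 0.02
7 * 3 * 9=189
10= 10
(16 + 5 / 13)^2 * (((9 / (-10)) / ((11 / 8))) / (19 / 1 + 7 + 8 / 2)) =-272214 / 46475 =-5.86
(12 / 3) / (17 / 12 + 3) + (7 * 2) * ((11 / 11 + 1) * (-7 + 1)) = -8856 / 53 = -167.09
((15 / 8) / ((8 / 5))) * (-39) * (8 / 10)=-36.56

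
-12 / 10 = -6 / 5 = -1.20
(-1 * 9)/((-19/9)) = 4.26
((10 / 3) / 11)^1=10 / 33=0.30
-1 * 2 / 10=-1 / 5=-0.20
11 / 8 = 1.38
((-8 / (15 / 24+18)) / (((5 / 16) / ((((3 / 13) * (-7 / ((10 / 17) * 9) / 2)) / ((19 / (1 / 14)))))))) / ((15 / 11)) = 23936 / 41403375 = 0.00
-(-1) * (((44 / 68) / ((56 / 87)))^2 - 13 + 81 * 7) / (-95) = -100601653 / 17219776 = -5.84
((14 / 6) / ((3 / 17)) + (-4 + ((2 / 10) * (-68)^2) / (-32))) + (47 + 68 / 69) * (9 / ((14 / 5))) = 139271 / 1035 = 134.56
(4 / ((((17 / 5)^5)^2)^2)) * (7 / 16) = 667572021484375 / 16256925626590290089606404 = 0.00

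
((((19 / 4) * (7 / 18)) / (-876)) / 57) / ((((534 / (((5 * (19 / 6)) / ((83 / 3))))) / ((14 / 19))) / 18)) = -245 / 465912864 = -0.00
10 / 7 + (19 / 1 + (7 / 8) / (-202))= 231039 / 11312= 20.42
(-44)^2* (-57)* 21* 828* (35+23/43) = -2931927280128/43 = -68184355351.81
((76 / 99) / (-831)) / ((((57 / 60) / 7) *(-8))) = 0.00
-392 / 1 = -392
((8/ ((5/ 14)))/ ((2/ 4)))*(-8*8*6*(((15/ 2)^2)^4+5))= -172226336016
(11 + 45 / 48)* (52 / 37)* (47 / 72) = 116701 / 10656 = 10.95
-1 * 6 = -6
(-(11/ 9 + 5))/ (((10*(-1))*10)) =14/ 225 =0.06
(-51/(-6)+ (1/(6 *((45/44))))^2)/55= 310793/2004750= 0.16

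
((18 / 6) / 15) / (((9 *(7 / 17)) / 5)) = 17 / 63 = 0.27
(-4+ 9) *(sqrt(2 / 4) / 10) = sqrt(2) / 4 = 0.35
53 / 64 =0.83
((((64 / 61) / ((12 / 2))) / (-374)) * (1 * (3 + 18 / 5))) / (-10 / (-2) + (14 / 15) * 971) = -0.00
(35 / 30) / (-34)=-7 / 204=-0.03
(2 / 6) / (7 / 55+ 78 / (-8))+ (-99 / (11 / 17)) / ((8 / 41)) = -39841583 / 50808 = -784.16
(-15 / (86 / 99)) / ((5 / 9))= -2673 / 86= -31.08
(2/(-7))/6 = -1/21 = -0.05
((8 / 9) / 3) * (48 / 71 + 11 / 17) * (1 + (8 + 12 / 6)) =140536 / 32589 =4.31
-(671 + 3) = -674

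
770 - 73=697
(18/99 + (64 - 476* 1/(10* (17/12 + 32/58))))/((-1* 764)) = -753493/14391850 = -0.05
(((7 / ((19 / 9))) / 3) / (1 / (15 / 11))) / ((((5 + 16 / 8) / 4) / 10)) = 1800 / 209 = 8.61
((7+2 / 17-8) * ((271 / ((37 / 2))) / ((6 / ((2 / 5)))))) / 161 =-542 / 101269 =-0.01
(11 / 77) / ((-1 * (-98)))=1 / 686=0.00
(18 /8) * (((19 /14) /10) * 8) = 171 /70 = 2.44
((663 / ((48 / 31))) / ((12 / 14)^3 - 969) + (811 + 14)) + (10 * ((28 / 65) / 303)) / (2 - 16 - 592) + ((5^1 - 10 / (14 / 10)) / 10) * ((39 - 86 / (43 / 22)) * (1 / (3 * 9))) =4068007014609113 / 4933324543056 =824.60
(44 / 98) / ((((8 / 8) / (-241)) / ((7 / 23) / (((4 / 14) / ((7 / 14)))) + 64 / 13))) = -17297775 / 29302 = -590.33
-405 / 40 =-81 / 8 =-10.12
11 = 11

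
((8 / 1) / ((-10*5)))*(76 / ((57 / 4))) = -64 / 75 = -0.85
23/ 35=0.66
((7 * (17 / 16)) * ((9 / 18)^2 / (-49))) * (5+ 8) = -221 / 448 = -0.49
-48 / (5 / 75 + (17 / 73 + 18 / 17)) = -446760 / 12643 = -35.34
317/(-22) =-317/22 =-14.41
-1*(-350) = 350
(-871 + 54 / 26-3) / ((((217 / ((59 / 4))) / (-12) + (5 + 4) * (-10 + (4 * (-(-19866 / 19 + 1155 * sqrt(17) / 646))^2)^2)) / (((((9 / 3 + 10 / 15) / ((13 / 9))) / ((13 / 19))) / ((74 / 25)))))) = -679656427805440268515404412500869608692375 / 106978394819350742716193447967442230208057279149468484-1161914417940953683946917284354347973750 * sqrt(17) / 26744598704837685679048361991860557552014319787367121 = -0.00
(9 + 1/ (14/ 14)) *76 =760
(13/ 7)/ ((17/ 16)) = 208/ 119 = 1.75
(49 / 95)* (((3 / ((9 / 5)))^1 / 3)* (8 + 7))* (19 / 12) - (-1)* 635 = 23105 / 36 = 641.81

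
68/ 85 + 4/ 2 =14/ 5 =2.80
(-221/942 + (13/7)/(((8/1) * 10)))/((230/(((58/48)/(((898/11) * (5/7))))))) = -17786483/933891264000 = -0.00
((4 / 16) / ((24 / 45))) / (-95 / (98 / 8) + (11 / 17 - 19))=-12495 / 695936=-0.02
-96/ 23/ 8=-12/ 23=-0.52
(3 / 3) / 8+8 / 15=79 / 120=0.66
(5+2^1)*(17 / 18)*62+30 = 3959 / 9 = 439.89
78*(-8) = -624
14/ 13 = 1.08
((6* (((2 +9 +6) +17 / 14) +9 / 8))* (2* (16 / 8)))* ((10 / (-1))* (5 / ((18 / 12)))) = -108300 / 7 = -15471.43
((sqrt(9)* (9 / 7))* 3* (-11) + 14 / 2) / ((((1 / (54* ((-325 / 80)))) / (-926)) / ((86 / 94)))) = -14709864195 / 658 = -22355416.71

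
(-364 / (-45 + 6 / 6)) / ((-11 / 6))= -4.51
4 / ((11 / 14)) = 56 / 11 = 5.09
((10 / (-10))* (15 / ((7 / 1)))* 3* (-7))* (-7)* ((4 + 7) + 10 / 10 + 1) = -4095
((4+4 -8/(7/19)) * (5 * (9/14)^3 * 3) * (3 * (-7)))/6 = 65610/343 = 191.28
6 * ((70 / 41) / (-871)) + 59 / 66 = 2079229 / 2356926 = 0.88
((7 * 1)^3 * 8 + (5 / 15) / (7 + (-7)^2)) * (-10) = -2304965 / 84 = -27440.06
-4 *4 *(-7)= 112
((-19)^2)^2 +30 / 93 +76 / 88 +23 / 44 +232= 178076623 / 1364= 130554.71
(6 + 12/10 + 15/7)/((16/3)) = 981/560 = 1.75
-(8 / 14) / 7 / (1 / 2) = -8 / 49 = -0.16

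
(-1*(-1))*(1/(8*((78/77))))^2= 5929/389376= 0.02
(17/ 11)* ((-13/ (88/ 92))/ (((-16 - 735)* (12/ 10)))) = 25415/ 1090452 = 0.02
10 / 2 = 5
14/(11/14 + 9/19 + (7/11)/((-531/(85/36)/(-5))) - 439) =-0.03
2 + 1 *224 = 226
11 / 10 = 1.10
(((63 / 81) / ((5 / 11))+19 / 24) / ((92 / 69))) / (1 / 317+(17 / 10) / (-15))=-1428085 / 83824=-17.04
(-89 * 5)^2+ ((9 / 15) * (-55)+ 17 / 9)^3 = 122408225 / 729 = 167912.52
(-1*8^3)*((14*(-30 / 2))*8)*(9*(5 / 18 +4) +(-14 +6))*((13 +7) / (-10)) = -52469760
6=6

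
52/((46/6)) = 156/23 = 6.78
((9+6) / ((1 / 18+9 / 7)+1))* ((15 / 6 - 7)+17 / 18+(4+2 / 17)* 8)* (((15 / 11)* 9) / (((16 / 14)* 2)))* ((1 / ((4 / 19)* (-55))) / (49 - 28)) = -1009071 / 242726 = -4.16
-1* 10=-10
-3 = -3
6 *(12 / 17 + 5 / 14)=6.38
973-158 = 815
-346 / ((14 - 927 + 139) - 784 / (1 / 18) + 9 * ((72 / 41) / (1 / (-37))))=7093 / 317151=0.02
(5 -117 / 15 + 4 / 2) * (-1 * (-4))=-16 / 5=-3.20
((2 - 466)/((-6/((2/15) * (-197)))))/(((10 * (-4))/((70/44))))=39991/495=80.79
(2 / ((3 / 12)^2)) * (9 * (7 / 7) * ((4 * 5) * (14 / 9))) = 8960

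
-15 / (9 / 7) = -35 / 3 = -11.67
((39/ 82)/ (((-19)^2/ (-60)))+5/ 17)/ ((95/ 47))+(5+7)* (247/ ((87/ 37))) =174778861737/ 138640967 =1260.66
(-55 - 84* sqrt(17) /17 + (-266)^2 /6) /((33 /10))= 352130 /99 - 280* sqrt(17) /187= 3550.70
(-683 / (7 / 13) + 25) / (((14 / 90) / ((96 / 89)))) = -37601280 / 4361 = -8622.17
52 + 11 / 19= 999 / 19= 52.58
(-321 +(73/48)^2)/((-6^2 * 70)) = 0.13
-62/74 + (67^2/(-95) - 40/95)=-170518/3515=-48.51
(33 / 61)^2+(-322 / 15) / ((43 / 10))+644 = 306869953 / 480009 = 639.30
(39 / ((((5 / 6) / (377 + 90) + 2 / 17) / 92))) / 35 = 170910792 / 199115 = 858.35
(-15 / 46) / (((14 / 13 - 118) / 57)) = 0.16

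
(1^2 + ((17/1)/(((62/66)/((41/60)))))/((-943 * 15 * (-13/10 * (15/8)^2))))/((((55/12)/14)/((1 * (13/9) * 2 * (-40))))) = -28034817664/79410375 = -353.04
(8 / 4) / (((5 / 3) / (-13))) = -78 / 5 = -15.60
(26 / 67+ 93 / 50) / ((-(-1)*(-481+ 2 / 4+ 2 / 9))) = -0.00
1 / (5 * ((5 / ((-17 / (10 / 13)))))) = -221 / 250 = -0.88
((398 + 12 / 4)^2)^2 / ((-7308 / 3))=-25856961601 / 2436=-10614516.26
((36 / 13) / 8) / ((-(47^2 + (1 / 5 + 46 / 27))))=-1215 / 7760272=-0.00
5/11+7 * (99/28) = 1109/44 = 25.20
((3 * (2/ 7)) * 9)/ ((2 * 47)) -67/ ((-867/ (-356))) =-7823899/ 285243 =-27.43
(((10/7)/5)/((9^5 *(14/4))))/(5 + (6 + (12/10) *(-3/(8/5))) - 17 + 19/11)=-176/830406087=-0.00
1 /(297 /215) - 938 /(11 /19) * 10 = -4811725 /297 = -16201.09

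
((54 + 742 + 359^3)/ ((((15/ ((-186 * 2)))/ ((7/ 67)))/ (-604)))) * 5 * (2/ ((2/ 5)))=121287902442000/ 67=1810267200626.87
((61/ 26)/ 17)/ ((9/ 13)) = 61/ 306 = 0.20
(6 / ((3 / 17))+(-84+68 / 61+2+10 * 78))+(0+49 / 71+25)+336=4741600 / 4331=1094.80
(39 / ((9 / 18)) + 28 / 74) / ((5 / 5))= 2900 / 37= 78.38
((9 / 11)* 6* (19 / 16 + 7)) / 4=10.05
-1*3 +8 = 5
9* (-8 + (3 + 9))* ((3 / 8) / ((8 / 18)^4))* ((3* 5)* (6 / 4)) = 7784.78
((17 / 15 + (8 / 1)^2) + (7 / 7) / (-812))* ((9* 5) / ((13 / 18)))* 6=64258029 / 2639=24349.39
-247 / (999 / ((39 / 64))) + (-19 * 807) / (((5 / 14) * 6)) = -762495479 / 106560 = -7155.55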